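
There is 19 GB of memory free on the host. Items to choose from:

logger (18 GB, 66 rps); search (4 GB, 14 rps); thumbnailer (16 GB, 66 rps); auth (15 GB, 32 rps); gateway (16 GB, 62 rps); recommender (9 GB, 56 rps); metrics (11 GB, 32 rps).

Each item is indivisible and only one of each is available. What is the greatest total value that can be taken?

70 rps

Check high-value combinations within 19 GB:
- search+recommender: memory 4+9=13, value 14+56=70
- thumbnailer: memory 16, value 66
- logger: memory 18, value 66
- gateway: memory 16, value 62
- recommender: memory 9, value 56
Best: 70 rps.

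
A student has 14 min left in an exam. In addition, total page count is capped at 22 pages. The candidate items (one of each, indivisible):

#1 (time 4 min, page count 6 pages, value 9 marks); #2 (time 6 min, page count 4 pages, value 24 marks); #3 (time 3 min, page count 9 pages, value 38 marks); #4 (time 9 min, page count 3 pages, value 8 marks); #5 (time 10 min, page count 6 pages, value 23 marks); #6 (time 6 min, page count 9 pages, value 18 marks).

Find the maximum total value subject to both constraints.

Feasible sets respecting both limits:
- #1+#2+#3: time 13, page count 19, value 71
- #2+#3: time 9, page count 13, value 62
- #3+#5: time 13, page count 15, value 61
Best: 71 marks.

71 marks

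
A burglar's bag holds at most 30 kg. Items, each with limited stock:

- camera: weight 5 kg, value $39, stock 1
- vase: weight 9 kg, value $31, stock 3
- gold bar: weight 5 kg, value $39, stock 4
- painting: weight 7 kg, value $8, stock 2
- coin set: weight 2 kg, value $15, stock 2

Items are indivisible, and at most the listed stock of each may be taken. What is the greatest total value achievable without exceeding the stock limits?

Top feasible selections:
- 1×camera + 4×gold bar + 2×coin set: weight 29, value 225
- 1×camera + 4×gold bar + 1×coin set: weight 27, value 210
- 1×camera + 4×gold bar: weight 25, value 195
- 1×vase + 4×gold bar: weight 29, value 187
Best: $225.

$225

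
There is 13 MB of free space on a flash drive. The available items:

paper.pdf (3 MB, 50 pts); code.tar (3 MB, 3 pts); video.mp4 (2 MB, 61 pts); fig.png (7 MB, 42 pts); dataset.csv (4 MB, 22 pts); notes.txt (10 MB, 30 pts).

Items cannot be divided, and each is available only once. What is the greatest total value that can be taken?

Check high-value combinations within 13 MB:
- paper.pdf+video.mp4+fig.png: size 3+2+7=12, value 50+61+42=153
- paper.pdf+code.tar+video.mp4+dataset.csv: size 3+3+2+4=12, value 50+3+61+22=136
- paper.pdf+video.mp4+dataset.csv: size 3+2+4=9, value 50+61+22=133
Best: 153 pts.

153 pts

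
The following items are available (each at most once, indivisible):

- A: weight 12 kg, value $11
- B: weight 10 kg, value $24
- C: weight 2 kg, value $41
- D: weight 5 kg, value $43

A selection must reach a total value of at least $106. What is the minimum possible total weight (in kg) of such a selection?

Subsets with value ≥ 106, sorted by total weight:
- B+C+D: weight 17, value 108
- A+B+C+D: weight 29, value 119
Minimum weight: 17 kg.

17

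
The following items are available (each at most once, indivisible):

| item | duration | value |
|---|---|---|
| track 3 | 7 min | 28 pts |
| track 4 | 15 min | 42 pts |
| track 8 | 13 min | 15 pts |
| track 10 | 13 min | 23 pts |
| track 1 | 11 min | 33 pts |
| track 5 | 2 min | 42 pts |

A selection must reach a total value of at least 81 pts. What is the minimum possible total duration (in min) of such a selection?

Subsets with value ≥ 81, sorted by total duration:
- track 4+track 5: duration 17, value 84
- track 3+track 1+track 5: duration 20, value 103
Minimum duration: 17 min.

17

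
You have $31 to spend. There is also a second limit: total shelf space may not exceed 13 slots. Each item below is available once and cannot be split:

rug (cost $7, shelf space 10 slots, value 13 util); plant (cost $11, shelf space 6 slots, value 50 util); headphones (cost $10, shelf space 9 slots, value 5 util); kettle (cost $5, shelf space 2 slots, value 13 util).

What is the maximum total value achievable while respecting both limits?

Feasible sets respecting both limits:
- plant+kettle: cost 16, shelf space 8, value 63
- plant: cost 11, shelf space 6, value 50
- rug+kettle: cost 12, shelf space 12, value 26
Best: 63 util.

63 util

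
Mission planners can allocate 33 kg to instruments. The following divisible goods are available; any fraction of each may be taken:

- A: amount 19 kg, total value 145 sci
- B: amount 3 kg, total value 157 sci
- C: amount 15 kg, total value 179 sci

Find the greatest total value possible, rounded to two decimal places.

Take in order of value per unit:
- B (157/3 per unit): all 3 → value 157, running total 157.00
- C (179/15 per unit): all 15 → value 179, running total 336.00
- A (145/19 per unit): 15 of 19 → value 15×145/19 = 114.4737, running total 450.47
Total 450.47.

450.47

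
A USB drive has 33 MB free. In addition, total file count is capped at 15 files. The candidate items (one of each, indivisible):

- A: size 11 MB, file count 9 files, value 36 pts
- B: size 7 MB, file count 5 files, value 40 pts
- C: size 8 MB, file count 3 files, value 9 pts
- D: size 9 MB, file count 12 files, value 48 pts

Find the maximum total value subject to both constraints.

76 pts

Feasible sets respecting both limits:
- A+B: size 18, file count 14, value 76
- C+D: size 17, file count 15, value 57
- B+C: size 15, file count 8, value 49
Best: 76 pts.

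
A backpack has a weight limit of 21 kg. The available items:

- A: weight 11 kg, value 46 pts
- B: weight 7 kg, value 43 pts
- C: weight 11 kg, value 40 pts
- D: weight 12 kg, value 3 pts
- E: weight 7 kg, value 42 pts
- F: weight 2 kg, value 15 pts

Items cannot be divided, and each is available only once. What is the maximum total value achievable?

104 pts

Check high-value combinations within 21 kg:
- A+B+F: weight 11+7+2=20, value 46+43+15=104
- A+E+F: weight 11+7+2=20, value 46+42+15=103
- B+E+F: weight 7+7+2=16, value 43+42+15=100
- B+C+F: weight 7+11+2=20, value 43+40+15=98
- C+E+F: weight 11+7+2=20, value 40+42+15=97
Best: 104 pts.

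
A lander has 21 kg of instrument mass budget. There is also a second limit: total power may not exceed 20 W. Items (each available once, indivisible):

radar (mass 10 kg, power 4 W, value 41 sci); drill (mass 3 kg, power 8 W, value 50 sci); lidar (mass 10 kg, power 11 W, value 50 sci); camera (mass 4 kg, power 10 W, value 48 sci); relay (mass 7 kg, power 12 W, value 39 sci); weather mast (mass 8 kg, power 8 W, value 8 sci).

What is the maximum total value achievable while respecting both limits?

100 sci

Feasible sets respecting both limits:
- drill+lidar: mass 13, power 19, value 100
- radar+drill+weather mast: mass 21, power 20, value 99
- drill+camera: mass 7, power 18, value 98
- radar+drill: mass 13, power 12, value 91
Best: 100 sci.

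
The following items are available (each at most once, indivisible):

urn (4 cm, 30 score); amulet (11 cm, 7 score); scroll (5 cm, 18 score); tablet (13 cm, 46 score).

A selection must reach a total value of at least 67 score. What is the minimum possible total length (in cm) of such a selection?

Subsets with value ≥ 67, sorted by total length:
- urn+tablet: length 17, value 76
- urn+scroll+tablet: length 22, value 94
Minimum length: 17 cm.

17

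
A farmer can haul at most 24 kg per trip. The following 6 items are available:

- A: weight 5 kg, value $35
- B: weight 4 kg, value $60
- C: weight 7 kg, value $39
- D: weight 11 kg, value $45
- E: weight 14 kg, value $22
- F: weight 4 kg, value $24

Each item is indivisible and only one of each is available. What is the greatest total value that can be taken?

$164

Check high-value combinations within 24 kg:
- A+B+D+F: weight 5+4+11+4=24, value 35+60+45+24=164
- A+B+C+F: weight 5+4+7+4=20, value 35+60+39+24=158
- B+C+D: weight 4+7+11=22, value 60+39+45=144
- A+B+D: weight 5+4+11=20, value 35+60+45=140
Best: $164.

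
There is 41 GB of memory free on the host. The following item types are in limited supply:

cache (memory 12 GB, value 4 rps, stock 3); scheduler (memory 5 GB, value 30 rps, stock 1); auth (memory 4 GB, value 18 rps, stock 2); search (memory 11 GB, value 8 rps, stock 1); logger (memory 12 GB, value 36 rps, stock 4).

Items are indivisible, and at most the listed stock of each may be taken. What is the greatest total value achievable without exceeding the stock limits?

138 rps

Best selections within memory 41 and stock limits:
- 1×scheduler + 2×auth + 2×logger: memory 37, value 138
- 1×scheduler + 3×logger: memory 41, value 138
- 1×auth + 3×logger: memory 40, value 126
- 1×scheduler + 1×auth + 2×logger: memory 33, value 120
Best: 138 rps.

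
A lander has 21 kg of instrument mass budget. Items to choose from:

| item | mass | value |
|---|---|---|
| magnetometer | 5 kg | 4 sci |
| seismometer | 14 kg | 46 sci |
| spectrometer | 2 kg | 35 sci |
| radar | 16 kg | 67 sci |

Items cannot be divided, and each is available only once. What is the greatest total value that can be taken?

102 sci

Check high-value combinations within 21 kg:
- spectrometer+radar: mass 2+16=18, value 35+67=102
- magnetometer+seismometer+spectrometer: mass 5+14+2=21, value 4+46+35=85
- seismometer+spectrometer: mass 14+2=16, value 46+35=81
- magnetometer+radar: mass 5+16=21, value 4+67=71
- radar: mass 16, value 67
Best: 102 sci.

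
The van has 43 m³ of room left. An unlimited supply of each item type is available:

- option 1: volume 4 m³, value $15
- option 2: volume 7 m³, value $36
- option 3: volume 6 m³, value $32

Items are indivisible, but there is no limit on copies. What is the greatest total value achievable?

$228

Best value-per-unit is option 3 at 32/6; filling with it alone gives 7×32 = 224.
Optimal mix: 1×option 2 + 6×option 3 → volume 43, value 228.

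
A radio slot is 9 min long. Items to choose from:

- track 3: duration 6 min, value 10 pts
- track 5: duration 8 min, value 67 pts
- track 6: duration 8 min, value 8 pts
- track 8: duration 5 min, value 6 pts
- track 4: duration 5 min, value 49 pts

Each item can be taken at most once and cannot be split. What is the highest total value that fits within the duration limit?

This is a 0/1 knapsack; check combinations near the capacity.
- track 5: duration 8, value 67
- track 4: duration 5, value 49
- track 3: duration 6, value 10
- track 6: duration 8, value 8
- track 8: duration 5, value 6
Best: 67 pts.

67 pts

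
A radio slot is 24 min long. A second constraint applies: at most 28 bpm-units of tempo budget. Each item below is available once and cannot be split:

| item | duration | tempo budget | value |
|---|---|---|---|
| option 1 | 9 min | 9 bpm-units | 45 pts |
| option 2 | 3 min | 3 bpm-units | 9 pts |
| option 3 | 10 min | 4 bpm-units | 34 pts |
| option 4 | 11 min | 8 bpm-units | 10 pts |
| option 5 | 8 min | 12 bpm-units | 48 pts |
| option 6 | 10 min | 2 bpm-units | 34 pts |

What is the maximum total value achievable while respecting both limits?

102 pts

Feasible sets respecting both limits:
- option 1+option 2+option 5: duration 20, tempo budget 24, value 102
- option 1+option 5: duration 17, tempo budget 21, value 93
- option 2+option 3+option 5: duration 21, tempo budget 19, value 91
Best: 102 pts.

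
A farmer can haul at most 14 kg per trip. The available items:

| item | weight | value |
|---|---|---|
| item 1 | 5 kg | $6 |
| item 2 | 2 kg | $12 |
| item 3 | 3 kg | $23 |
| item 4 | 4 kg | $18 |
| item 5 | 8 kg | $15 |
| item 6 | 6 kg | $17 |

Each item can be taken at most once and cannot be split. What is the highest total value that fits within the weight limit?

Check high-value combinations within 14 kg:
- item 1+item 2+item 3+item 4: weight 5+2+3+4=14, value 6+12+23+18=59
- item 3+item 4+item 6: weight 3+4+6=13, value 23+18+17=58
- item 2+item 3+item 4: weight 2+3+4=9, value 12+23+18=53
Best: $59.

$59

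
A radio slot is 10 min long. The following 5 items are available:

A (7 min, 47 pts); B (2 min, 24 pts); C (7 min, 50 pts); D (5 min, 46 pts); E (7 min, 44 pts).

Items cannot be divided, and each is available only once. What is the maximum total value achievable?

Check high-value combinations within 10 min:
- B+C: duration 2+7=9, value 24+50=74
- A+B: duration 7+2=9, value 47+24=71
- B+D: duration 2+5=7, value 24+46=70
Best: 74 pts.

74 pts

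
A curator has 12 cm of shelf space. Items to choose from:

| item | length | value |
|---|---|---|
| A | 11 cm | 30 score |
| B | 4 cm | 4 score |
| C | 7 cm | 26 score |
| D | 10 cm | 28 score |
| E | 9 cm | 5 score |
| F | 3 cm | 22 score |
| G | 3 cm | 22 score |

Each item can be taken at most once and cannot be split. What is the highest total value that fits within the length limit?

Check high-value combinations within 12 cm:
- C+F: length 7+3=10, value 26+22=48
- C+G: length 7+3=10, value 26+22=48
- B+F+G: length 4+3+3=10, value 4+22+22=48
- F+G: length 3+3=6, value 22+22=44
- A: length 11, value 30
Best: 48 score.

48 score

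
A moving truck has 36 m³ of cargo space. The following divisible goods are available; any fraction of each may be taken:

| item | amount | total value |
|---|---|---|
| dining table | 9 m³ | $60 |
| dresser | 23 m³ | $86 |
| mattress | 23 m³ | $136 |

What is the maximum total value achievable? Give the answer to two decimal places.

210.96

Take in order of value per unit:
- dining table (60/9 per unit): all 9 → value 60, running total 60.00
- mattress (136/23 per unit): all 23 → value 136, running total 196.00
- dresser (86/23 per unit): 4 of 23 → value 4×86/23 = 14.9565, running total 210.96
Total 210.96.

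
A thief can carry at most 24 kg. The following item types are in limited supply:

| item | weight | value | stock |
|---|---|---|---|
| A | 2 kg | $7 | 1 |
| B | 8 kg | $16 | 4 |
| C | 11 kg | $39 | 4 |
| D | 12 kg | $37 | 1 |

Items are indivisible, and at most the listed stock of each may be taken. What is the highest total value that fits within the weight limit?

Top feasible selections:
- 1×A + 2×C: weight 24, value 85
- 2×C: weight 22, value 78
Best: $85.

$85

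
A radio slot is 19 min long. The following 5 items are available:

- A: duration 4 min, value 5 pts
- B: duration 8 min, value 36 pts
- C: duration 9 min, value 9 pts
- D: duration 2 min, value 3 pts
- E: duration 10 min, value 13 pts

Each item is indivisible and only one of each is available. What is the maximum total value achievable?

Check high-value combinations within 19 min:
- B+E: duration 8+10=18, value 36+13=49
- B+C+D: duration 8+9+2=19, value 36+9+3=48
- B+C: duration 8+9=17, value 36+9=45
Best: 49 pts.

49 pts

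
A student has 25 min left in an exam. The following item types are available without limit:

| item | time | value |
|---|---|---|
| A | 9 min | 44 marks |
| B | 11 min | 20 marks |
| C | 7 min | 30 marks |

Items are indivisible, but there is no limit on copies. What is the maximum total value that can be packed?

118 marks

Best value-per-unit is A at 44/9; filling with it alone gives 2×44 = 88.
Optimal mix: 2×A + 1×C → time 25, value 118.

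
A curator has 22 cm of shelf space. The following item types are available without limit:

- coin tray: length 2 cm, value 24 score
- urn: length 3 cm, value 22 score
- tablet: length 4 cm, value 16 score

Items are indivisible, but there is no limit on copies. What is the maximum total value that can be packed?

Best value-per-unit is coin tray at 24/2, and filling with it alone uses length 11×2=22. No mix of the others beats 11×24 = 264.

264 score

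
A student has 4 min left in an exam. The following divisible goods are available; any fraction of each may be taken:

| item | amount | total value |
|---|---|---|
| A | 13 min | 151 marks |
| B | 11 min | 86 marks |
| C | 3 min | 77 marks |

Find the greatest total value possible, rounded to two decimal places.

88.62

Take in order of value per unit:
- C (77/3 per unit): all 3 → value 77, running total 77.00
- A (151/13 per unit): 1 of 13 → value 1×151/13 = 11.6154, running total 88.62
Total 88.62.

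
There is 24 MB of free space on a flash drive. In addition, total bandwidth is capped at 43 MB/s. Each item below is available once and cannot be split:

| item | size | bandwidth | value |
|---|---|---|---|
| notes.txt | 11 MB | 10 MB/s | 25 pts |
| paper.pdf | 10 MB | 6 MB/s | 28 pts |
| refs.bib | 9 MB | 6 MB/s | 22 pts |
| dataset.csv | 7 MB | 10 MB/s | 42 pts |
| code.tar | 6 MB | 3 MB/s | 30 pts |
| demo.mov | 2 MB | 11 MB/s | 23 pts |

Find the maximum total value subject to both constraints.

Feasible sets respecting both limits:
- refs.bib+dataset.csv+code.tar+demo.mov: size 24, bandwidth 30, value 117
- paper.pdf+dataset.csv+code.tar: size 23, bandwidth 19, value 100
- notes.txt+dataset.csv+code.tar: size 24, bandwidth 23, value 97
Best: 117 pts.

117 pts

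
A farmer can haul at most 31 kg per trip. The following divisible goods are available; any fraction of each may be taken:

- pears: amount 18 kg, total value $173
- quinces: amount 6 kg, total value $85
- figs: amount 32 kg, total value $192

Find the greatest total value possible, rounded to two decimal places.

300.00

Take in order of value per unit:
- quinces (85/6 per unit): all 6 → value 85, running total 85.00
- pears (173/18 per unit): all 18 → value 173, running total 258.00
- figs (192/32 per unit): 7 of 32 → value 7×192/32 = 42.0000, running total 300.00
Total 300.00.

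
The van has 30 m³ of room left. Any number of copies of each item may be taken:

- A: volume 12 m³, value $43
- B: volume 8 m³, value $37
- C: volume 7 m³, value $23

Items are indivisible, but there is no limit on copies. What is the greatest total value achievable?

$120

Best value-per-unit is B at 37/8; filling with it alone gives 3×37 = 111.
Optimal mix: 2×B + 2×C → volume 30, value 120.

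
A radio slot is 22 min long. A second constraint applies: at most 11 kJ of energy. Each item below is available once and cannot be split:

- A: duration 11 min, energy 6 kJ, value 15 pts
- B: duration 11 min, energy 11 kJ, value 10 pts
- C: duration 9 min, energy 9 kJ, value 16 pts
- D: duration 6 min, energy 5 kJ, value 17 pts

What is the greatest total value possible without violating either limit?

32 pts

Feasible sets respecting both limits:
- A+D: duration 17, energy 11, value 32
- D: duration 6, energy 5, value 17
- C: duration 9, energy 9, value 16
Best: 32 pts.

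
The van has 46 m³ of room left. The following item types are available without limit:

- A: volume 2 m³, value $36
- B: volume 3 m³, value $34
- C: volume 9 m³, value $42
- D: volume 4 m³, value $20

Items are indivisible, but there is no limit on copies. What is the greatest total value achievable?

$828

Best value-per-unit is A at 36/2, and filling with it alone uses volume 23×2=46. No mix of the others beats 23×36 = 828.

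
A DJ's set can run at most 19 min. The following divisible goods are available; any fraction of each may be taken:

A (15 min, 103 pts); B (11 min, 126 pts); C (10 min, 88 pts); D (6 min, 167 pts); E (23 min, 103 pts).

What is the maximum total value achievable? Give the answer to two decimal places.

310.60

Take in order of value per unit:
- D (167/6 per unit): all 6 → value 167, running total 167.00
- B (126/11 per unit): all 11 → value 126, running total 293.00
- C (88/10 per unit): 2 of 10 → value 2×88/10 = 17.6000, running total 310.60
Total 310.60.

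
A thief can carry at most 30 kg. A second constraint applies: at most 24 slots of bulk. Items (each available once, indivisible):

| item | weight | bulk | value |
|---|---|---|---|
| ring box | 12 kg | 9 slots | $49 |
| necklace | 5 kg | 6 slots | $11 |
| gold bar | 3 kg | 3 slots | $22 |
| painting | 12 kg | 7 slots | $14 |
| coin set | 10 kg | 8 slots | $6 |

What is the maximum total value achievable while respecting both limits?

$85

Feasible sets respecting both limits:
- ring box+gold bar+painting: weight 27, bulk 19, value 85
- ring box+necklace+gold bar: weight 20, bulk 18, value 82
- ring box+gold bar+coin set: weight 25, bulk 20, value 77
Best: $85.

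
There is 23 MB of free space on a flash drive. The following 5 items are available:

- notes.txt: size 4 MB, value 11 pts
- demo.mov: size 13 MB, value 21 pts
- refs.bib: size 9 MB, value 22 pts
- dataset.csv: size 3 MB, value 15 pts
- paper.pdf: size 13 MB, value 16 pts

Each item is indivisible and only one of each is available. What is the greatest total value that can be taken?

This is a 0/1 knapsack; check combinations near the capacity.
- notes.txt+refs.bib+dataset.csv: size 4+9+3=16, value 11+22+15=48
- notes.txt+demo.mov+dataset.csv: size 4+13+3=20, value 11+21+15=47
- demo.mov+refs.bib: size 13+9=22, value 21+22=43
- notes.txt+dataset.csv+paper.pdf: size 4+3+13=20, value 11+15+16=42
Best: 48 pts.

48 pts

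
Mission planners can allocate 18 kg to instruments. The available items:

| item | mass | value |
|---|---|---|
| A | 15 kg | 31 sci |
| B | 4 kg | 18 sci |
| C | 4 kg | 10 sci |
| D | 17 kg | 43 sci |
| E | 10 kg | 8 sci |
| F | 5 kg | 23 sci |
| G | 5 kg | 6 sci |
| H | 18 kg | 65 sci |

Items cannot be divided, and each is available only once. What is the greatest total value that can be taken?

65 sci

This is a 0/1 knapsack; check combinations near the capacity.
- H: mass 18, value 65
- B+C+F+G: mass 4+4+5+5=18, value 18+10+23+6=57
- B+C+F: mass 4+4+5=13, value 18+10+23=51
- B+F+G: mass 4+5+5=14, value 18+23+6=47
- D: mass 17, value 43
Best: 65 sci.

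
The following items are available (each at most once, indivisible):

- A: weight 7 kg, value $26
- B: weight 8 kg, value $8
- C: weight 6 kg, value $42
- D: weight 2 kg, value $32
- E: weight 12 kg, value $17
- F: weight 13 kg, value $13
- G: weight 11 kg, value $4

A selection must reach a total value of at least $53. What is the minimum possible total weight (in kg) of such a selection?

Subsets with value ≥ 53, sorted by total weight:
- C+D: weight 8, value 74
- A+D: weight 9, value 58
- A+C: weight 13, value 68
Minimum weight: 8 kg.

8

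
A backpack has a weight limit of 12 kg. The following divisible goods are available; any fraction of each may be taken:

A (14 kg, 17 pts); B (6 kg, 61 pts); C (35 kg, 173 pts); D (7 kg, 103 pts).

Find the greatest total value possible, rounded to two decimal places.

Take in order of value per unit:
- D (103/7 per unit): all 7 → value 103, running total 103.00
- B (61/6 per unit): 5 of 6 → value 5×61/6 = 50.8333, running total 153.83
Total 153.83.

153.83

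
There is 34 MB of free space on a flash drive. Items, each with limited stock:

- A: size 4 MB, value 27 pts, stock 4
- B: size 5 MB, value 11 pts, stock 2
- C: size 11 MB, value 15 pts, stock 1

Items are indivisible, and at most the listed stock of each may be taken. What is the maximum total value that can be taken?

Top feasible selections:
- 4×A + 1×B + 1×C: size 32, value 134
- 4×A + 2×B: size 26, value 130
Best: 134 pts.

134 pts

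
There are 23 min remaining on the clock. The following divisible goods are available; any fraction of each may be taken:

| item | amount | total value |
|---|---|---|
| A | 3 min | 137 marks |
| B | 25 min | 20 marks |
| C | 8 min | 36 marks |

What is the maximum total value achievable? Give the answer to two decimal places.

Take in order of value per unit:
- A (137/3 per unit): all 3 → value 137, running total 137.00
- C (36/8 per unit): all 8 → value 36, running total 173.00
- B (20/25 per unit): 12 of 25 → value 12×20/25 = 9.6000, running total 182.60
Total 182.60.

182.60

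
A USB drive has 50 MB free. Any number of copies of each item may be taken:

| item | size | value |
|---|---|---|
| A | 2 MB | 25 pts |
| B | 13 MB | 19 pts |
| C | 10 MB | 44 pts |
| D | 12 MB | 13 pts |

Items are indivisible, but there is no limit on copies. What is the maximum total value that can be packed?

625 pts

Best value-per-unit is A at 25/2, and filling with it alone uses size 25×2=50. No mix of the others beats 25×25 = 625.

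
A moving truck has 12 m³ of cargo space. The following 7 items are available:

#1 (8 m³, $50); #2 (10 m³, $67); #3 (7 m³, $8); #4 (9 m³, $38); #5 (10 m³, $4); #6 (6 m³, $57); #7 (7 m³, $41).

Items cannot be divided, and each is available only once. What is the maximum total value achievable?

Check high-value combinations within 12 m³:
- #2: volume 10, value 67
- #6: volume 6, value 57
- #1: volume 8, value 50
- #7: volume 7, value 41
- #4: volume 9, value 38
Best: $67.

$67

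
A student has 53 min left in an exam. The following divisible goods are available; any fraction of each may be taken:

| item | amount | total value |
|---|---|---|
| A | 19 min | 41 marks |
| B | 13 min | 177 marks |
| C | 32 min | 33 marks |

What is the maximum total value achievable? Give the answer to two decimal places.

Take in order of value per unit:
- B (177/13 per unit): all 13 → value 177, running total 177.00
- A (41/19 per unit): all 19 → value 41, running total 218.00
- C (33/32 per unit): 21 of 32 → value 21×33/32 = 21.6563, running total 239.66
Total 239.66.

239.66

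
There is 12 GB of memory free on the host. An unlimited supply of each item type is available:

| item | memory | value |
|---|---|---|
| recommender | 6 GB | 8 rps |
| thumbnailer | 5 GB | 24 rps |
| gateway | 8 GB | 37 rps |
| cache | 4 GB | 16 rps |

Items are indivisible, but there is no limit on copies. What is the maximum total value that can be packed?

53 rps

Best value-per-unit is thumbnailer at 24/5; filling with it alone gives 2×24 = 48.
Optimal mix: 1×gateway + 1×cache → memory 12, value 53.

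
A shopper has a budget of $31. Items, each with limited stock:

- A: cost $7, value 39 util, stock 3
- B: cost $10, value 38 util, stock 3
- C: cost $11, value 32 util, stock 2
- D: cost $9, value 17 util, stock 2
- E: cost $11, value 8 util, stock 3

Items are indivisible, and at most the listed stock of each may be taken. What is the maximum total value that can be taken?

Top feasible selections:
- 3×A + 1×B: cost 31, value 155
- 3×A + 1×D: cost 30, value 134
- 3×A: cost 21, value 117
Best: 155 util.

155 util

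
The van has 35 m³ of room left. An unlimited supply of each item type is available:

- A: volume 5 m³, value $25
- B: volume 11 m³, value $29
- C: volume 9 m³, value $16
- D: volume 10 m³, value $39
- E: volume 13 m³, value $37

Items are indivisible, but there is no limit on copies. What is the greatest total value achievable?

$175

Best value-per-unit is A at 25/5, and filling with it alone uses volume 7×5=35. No mix of the others beats 7×25 = 175.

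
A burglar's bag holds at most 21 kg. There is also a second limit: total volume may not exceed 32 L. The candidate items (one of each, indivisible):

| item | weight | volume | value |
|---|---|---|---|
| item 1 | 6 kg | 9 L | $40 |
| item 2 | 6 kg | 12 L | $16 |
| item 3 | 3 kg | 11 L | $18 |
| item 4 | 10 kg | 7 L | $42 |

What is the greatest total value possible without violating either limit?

Feasible sets respecting both limits:
- item 1+item 3+item 4: weight 19, volume 27, value 100
- item 1+item 4: weight 16, volume 16, value 82
- item 2+item 3+item 4: weight 19, volume 30, value 76
- item 1+item 2+item 3: weight 15, volume 32, value 74
Best: $100.

$100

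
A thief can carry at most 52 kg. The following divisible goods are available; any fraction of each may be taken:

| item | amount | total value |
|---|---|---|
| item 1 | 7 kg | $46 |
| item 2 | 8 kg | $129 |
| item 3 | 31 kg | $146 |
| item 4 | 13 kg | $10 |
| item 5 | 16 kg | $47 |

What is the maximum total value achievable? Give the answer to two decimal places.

Take in order of value per unit:
- item 2 (129/8 per unit): all 8 → value 129, running total 129.00
- item 1 (46/7 per unit): all 7 → value 46, running total 175.00
- item 3 (146/31 per unit): all 31 → value 146, running total 321.00
- item 5 (47/16 per unit): 6 of 16 → value 6×47/16 = 17.6250, running total 338.63
Total 338.63.

338.63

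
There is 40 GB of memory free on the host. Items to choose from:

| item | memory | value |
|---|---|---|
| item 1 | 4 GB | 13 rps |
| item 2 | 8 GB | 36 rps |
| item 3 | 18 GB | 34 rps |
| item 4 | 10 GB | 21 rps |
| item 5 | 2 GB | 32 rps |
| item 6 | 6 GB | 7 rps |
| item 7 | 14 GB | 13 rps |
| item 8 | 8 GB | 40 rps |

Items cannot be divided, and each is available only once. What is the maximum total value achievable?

155 rps

Check high-value combinations within 40 GB:
- item 1+item 2+item 3+item 5+item 8: memory 4+8+18+2+8=40, value 13+36+34+32+40=155
- item 1+item 2+item 4+item 5+item 6+item 8: memory 4+8+10+2+6+8=38, value 13+36+21+32+7+40=149
- item 1+item 2+item 4+item 5+item 8: memory 4+8+10+2+8=32, value 13+36+21+32+40=142
- item 2+item 3+item 5+item 8: memory 8+18+2+8=36, value 36+34+32+40=142
- item 2+item 4+item 5+item 6+item 8: memory 8+10+2+6+8=34, value 36+21+32+7+40=136
Best: 155 rps.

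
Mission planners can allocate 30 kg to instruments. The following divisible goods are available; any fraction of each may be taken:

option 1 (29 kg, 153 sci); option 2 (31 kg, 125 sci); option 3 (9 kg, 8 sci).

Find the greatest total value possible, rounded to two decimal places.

157.03

Take in order of value per unit:
- option 1 (153/29 per unit): all 29 → value 153, running total 153.00
- option 2 (125/31 per unit): 1 of 31 → value 1×125/31 = 4.0323, running total 157.03
Total 157.03.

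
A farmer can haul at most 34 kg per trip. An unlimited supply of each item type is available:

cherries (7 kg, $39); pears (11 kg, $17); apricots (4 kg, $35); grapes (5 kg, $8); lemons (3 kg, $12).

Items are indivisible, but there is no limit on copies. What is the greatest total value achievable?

$280

Best value-per-unit is apricots at 35/4, and filling with it alone uses weight 8×4=32. No mix of the others beats 8×35 = 280.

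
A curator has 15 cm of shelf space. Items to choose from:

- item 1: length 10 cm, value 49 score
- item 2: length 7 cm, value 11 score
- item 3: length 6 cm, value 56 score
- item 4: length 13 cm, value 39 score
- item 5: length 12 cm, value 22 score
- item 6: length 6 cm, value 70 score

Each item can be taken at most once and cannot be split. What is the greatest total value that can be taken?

Check high-value combinations within 15 cm:
- item 3+item 6: length 6+6=12, value 56+70=126
- item 2+item 6: length 7+6=13, value 11+70=81
- item 6: length 6, value 70
Best: 126 score.

126 score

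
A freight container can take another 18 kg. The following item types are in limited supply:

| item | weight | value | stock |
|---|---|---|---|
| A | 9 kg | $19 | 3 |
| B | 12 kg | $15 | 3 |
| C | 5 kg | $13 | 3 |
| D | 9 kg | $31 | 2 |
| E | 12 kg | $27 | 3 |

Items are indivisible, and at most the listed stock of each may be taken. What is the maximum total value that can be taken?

$62

Top feasible selections:
- 2×D: weight 18, value 62
- 1×A + 1×D: weight 18, value 50
Best: $62.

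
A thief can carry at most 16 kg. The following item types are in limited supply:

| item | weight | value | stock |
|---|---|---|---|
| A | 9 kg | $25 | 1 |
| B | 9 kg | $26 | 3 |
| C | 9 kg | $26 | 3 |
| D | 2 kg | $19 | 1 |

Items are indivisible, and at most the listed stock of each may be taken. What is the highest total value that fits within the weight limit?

$45

Best selections within weight 16 and stock limits:
- 1×C + 1×D: weight 11, value 45
- 1×B + 1×D: weight 11, value 45
- 1×A + 1×D: weight 11, value 44
- 1×C: weight 9, value 26
Best: $45.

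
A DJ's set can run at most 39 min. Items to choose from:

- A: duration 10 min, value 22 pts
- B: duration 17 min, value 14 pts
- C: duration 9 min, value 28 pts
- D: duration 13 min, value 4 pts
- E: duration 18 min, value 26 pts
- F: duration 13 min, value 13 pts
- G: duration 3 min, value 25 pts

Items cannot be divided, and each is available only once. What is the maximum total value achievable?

Check high-value combinations within 39 min:
- A+B+C+G: duration 10+17+9+3=39, value 22+14+28+25=89
- A+C+F+G: duration 10+9+13+3=35, value 22+28+13+25=88
- C+E+G: duration 9+18+3=30, value 28+26+25=79
- A+C+D+G: duration 10+9+13+3=35, value 22+28+4+25=79
- A+C+E: duration 10+9+18=37, value 22+28+26=76
Best: 89 pts.

89 pts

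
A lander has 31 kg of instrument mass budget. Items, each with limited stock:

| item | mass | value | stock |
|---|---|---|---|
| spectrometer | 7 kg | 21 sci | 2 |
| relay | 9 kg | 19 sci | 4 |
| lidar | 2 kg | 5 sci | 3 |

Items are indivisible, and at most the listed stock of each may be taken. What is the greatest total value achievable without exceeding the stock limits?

Best selections within mass 31 and stock limits:
- 2×spectrometer + 1×relay + 3×lidar: mass 29, value 76
- 1×spectrometer + 2×relay + 3×lidar: mass 31, value 74
- 2×spectrometer + 1×relay + 2×lidar: mass 27, value 71
- 1×spectrometer + 2×relay + 2×lidar: mass 29, value 69
Best: 76 sci.

76 sci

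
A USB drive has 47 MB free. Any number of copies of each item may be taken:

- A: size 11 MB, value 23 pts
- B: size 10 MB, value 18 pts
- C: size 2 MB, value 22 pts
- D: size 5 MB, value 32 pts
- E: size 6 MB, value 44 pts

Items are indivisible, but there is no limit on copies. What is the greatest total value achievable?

Best value-per-unit is C at 22/2, and filling with it alone uses size 23×2=46. No mix of the others beats 23×22 = 506.

506 pts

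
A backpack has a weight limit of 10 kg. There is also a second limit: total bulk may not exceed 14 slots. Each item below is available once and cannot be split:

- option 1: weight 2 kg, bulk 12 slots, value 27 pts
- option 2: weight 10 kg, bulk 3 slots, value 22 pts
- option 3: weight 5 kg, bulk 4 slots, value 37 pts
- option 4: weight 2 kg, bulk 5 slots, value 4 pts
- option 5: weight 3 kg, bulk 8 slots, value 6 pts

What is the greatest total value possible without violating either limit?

Feasible sets respecting both limits:
- option 3+option 5: weight 8, bulk 12, value 43
- option 3+option 4: weight 7, bulk 9, value 41
- option 3: weight 5, bulk 4, value 37
- option 1: weight 2, bulk 12, value 27
Best: 43 pts.

43 pts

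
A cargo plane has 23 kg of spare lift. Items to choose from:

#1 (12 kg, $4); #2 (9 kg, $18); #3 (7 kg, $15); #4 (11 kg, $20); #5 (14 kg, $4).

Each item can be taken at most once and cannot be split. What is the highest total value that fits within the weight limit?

$38

This is a 0/1 knapsack; check combinations near the capacity.
- #2+#4: weight 9+11=20, value 18+20=38
- #3+#4: weight 7+11=18, value 15+20=35
- #2+#3: weight 9+7=16, value 18+15=33
- #1+#4: weight 12+11=23, value 4+20=24
Best: $38.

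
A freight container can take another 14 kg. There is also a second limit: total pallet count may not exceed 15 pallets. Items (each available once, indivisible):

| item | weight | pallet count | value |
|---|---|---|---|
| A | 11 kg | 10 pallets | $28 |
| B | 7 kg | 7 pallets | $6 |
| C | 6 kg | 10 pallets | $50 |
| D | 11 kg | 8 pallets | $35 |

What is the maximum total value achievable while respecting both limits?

Feasible sets respecting both limits:
- C: weight 6, pallet count 10, value 50
- D: weight 11, pallet count 8, value 35
- A: weight 11, pallet count 10, value 28
- B: weight 7, pallet count 7, value 6
Best: $50.

$50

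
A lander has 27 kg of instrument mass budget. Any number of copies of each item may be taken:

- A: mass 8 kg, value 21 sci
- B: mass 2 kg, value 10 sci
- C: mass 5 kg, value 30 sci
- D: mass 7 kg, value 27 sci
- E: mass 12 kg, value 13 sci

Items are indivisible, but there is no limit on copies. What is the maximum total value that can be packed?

Best value-per-unit is C at 30/5; filling with it alone gives 5×30 = 150.
Optimal mix: 1×B + 5×C → mass 27, value 160.

160 sci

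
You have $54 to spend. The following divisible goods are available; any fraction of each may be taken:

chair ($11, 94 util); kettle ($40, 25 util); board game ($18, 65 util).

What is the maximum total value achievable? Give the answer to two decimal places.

Take in order of value per unit:
- chair (94/11 per unit): all 11 → value 94, running total 94.00
- board game (65/18 per unit): all 18 → value 65, running total 159.00
- kettle (25/40 per unit): 25 of 40 → value 25×25/40 = 15.6250, running total 174.63
Total 174.63.

174.63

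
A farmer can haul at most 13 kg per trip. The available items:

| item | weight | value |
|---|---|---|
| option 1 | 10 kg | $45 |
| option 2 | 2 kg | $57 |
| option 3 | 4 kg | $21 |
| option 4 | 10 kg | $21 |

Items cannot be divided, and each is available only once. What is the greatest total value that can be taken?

Check high-value combinations within 13 kg:
- option 1+option 2: weight 10+2=12, value 45+57=102
- option 2+option 3: weight 2+4=6, value 57+21=78
- option 2+option 4: weight 2+10=12, value 57+21=78
- option 2: weight 2, value 57
Best: $102.

$102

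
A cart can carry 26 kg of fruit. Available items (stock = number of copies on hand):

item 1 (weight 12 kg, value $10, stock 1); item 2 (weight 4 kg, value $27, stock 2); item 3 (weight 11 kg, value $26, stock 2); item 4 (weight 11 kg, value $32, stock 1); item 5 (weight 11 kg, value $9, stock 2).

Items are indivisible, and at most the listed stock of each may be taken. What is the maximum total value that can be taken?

Top feasible selections:
- 2×item 2 + 1×item 4: weight 19, value 86
- 1×item 2 + 1×item 3 + 1×item 4: weight 26, value 85
- 2×item 2 + 1×item 3: weight 19, value 80
- 1×item 2 + 2×item 3: weight 26, value 79
Best: $86.

$86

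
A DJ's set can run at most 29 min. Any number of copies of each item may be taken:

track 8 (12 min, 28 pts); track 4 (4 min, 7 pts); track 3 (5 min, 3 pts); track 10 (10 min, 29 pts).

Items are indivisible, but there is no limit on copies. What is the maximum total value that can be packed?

Best value-per-unit is track 10 at 29/10; filling with it alone gives 2×29 = 58.
Optimal mix: 2×track 4 + 2×track 10 → duration 28, value 72.

72 pts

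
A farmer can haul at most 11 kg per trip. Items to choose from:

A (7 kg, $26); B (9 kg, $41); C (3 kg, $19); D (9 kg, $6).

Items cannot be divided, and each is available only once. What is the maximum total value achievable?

$45

This is a 0/1 knapsack; check combinations near the capacity.
- A+C: weight 7+3=10, value 26+19=45
- B: weight 9, value 41
- A: weight 7, value 26
- C: weight 3, value 19
Best: $45.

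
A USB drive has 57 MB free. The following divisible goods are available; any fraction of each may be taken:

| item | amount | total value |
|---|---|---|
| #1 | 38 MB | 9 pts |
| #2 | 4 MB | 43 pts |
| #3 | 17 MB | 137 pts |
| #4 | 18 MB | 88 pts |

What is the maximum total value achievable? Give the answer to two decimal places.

272.26

Take in order of value per unit:
- #2 (43/4 per unit): all 4 → value 43, running total 43.00
- #3 (137/17 per unit): all 17 → value 137, running total 180.00
- #4 (88/18 per unit): all 18 → value 88, running total 268.00
- #1 (9/38 per unit): 18 of 38 → value 18×9/38 = 4.2632, running total 272.26
Total 272.26.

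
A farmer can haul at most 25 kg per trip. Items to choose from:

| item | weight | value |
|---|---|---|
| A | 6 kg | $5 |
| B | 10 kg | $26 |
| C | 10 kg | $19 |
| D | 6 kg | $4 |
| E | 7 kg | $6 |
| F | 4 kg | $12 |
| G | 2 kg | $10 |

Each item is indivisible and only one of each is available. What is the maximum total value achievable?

Check high-value combinations within 25 kg:
- B+C+F: weight 10+10+4=24, value 26+19+12=57
- B+C+G: weight 10+10+2=22, value 26+19+10=55
- B+E+F+G: weight 10+7+4+2=23, value 26+6+12+10=54
- A+B+F+G: weight 6+10+4+2=22, value 5+26+12+10=53
- B+D+F+G: weight 10+6+4+2=22, value 26+4+12+10=52
Best: $57.

$57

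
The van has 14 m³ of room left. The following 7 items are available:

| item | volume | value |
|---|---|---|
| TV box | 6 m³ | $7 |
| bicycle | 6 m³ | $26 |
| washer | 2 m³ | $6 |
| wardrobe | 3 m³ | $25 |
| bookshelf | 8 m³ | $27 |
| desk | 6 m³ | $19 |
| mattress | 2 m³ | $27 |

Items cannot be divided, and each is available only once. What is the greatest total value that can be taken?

This is a 0/1 knapsack; check combinations near the capacity.
- bicycle+washer+wardrobe+mattress: volume 6+2+3+2=13, value 26+6+25+27=84
- wardrobe+bookshelf+mattress: volume 3+8+2=13, value 25+27+27=79
- bicycle+wardrobe+mattress: volume 6+3+2=11, value 26+25+27=78
- washer+wardrobe+desk+mattress: volume 2+3+6+2=13, value 6+25+19+27=77
Best: $84.

$84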